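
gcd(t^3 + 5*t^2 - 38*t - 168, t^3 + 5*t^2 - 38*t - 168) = t^3 + 5*t^2 - 38*t - 168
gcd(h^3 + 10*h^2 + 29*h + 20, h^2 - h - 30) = h + 5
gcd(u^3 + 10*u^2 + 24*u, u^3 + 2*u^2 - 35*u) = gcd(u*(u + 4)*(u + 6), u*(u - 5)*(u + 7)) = u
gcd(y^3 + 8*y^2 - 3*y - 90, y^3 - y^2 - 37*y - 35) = y + 5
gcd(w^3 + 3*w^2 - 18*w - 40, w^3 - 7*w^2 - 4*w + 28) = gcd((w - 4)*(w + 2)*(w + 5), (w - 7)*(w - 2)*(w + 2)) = w + 2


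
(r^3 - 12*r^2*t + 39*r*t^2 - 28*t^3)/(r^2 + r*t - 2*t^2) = (r^2 - 11*r*t + 28*t^2)/(r + 2*t)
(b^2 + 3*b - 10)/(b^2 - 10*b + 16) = (b + 5)/(b - 8)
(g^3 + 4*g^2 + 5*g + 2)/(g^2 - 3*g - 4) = (g^2 + 3*g + 2)/(g - 4)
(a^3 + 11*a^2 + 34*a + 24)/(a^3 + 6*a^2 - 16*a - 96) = (a + 1)/(a - 4)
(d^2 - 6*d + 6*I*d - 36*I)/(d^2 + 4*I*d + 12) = (d - 6)/(d - 2*I)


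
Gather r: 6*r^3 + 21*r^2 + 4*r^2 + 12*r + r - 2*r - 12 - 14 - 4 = 6*r^3 + 25*r^2 + 11*r - 30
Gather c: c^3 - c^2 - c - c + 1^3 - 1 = c^3 - c^2 - 2*c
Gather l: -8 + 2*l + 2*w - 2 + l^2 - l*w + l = l^2 + l*(3 - w) + 2*w - 10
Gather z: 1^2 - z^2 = 1 - z^2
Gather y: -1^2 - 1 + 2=0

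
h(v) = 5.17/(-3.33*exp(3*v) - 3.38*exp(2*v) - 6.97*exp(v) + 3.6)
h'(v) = 5.17*(9.99*exp(3*v) + 6.76*exp(2*v) + 6.97*exp(v))/(-3.33*exp(3*v) - 3.38*exp(2*v) - 6.97*exp(v) + 3.6)^2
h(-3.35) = 1.54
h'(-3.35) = 0.12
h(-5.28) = 1.45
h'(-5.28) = 0.01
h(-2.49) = 1.73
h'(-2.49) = 0.36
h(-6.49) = 1.44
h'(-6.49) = 0.00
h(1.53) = -0.01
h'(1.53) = 0.03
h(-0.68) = -4.20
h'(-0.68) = 22.38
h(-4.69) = 1.46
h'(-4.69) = 0.03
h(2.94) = -0.00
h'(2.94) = 0.00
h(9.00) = 0.00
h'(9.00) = 0.00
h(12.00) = 0.00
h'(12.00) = 0.00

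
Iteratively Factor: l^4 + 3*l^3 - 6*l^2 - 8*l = (l - 2)*(l^3 + 5*l^2 + 4*l) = l*(l - 2)*(l^2 + 5*l + 4) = l*(l - 2)*(l + 1)*(l + 4)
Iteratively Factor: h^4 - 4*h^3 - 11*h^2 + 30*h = (h)*(h^3 - 4*h^2 - 11*h + 30) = h*(h - 2)*(h^2 - 2*h - 15) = h*(h - 2)*(h + 3)*(h - 5)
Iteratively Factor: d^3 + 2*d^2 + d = (d + 1)*(d^2 + d) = (d + 1)^2*(d)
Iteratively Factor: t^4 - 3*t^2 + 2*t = (t - 1)*(t^3 + t^2 - 2*t) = (t - 1)^2*(t^2 + 2*t) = t*(t - 1)^2*(t + 2)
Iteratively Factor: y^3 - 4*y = (y)*(y^2 - 4) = y*(y + 2)*(y - 2)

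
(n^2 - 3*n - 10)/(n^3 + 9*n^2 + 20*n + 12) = (n - 5)/(n^2 + 7*n + 6)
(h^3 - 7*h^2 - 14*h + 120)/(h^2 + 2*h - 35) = (h^2 - 2*h - 24)/(h + 7)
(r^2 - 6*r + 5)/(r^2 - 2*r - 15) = (r - 1)/(r + 3)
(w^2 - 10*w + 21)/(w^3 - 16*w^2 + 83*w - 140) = (w - 3)/(w^2 - 9*w + 20)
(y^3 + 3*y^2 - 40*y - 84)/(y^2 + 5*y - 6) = (y^3 + 3*y^2 - 40*y - 84)/(y^2 + 5*y - 6)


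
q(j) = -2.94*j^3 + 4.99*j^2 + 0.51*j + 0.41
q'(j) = -8.82*j^2 + 9.98*j + 0.51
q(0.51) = 1.58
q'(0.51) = 3.31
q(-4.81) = 440.58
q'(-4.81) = -251.55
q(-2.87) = 109.55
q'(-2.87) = -100.78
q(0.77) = 2.42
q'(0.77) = 2.97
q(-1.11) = 10.01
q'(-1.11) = -21.43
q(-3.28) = 156.17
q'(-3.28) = -127.11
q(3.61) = -71.03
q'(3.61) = -78.41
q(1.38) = 2.89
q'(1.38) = -2.51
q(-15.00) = 11038.01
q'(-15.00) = -2133.69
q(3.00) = -32.53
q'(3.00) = -48.93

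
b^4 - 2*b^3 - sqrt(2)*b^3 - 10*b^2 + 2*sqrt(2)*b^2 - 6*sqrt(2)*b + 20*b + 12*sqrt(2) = (b - 2)*(b - 3*sqrt(2))*(b + sqrt(2))^2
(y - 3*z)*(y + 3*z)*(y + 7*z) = y^3 + 7*y^2*z - 9*y*z^2 - 63*z^3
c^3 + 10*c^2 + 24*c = c*(c + 4)*(c + 6)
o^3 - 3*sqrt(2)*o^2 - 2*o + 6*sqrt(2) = (o - 3*sqrt(2))*(o - sqrt(2))*(o + sqrt(2))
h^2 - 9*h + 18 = (h - 6)*(h - 3)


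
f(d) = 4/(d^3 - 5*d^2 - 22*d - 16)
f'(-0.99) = 4444.05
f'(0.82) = 0.08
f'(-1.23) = 7.73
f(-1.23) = 2.45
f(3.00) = -0.04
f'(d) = 4*(-3*d^2 + 10*d + 22)/(d^3 - 5*d^2 - 22*d - 16)^2 = 4*(-3*d^2 + 10*d + 22)/(-d^3 + 5*d^2 + 22*d + 16)^2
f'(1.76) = 0.03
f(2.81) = -0.04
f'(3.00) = 0.01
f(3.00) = -0.04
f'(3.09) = 0.01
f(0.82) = -0.11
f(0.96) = -0.10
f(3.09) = -0.04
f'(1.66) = 0.03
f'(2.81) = 0.01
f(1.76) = -0.06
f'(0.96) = 0.07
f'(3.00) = 0.01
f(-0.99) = -44.05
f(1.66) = -0.06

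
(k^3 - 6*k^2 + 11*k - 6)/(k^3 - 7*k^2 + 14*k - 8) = (k - 3)/(k - 4)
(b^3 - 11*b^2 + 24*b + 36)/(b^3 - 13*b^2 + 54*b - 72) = (b^2 - 5*b - 6)/(b^2 - 7*b + 12)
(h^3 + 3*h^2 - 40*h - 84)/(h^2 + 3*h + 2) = (h^2 + h - 42)/(h + 1)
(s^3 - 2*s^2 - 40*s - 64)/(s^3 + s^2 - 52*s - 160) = (s + 2)/(s + 5)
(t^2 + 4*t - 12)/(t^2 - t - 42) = (t - 2)/(t - 7)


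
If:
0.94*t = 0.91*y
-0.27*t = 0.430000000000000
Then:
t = -1.59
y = -1.65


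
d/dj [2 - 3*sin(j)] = -3*cos(j)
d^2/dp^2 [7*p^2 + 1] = 14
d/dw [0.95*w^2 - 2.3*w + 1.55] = 1.9*w - 2.3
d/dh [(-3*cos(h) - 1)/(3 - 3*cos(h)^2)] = (cos(h)^2 + 2*cos(h)/3 + 1)/sin(h)^3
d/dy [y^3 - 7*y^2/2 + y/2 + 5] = 3*y^2 - 7*y + 1/2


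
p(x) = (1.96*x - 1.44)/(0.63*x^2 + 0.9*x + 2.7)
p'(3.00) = 0.01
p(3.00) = 0.40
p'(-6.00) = -0.12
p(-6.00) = -0.66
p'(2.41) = 0.05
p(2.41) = 0.39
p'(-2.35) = -0.27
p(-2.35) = -1.49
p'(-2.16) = -0.23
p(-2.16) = -1.54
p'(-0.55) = 0.91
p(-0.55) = -1.05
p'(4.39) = -0.03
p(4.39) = 0.38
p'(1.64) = 0.18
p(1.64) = 0.30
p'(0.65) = 0.57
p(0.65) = -0.05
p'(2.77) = 0.02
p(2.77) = 0.40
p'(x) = (-1.26*x - 0.9)*(1.96*x - 1.44)/(0.63*x^2 + 0.9*x + 2.7)^2 + 1.96/(0.63*x^2 + 0.9*x + 2.7) = (-1.2348*x^2 + 1.8144*x + 6.588)/(0.3969*x^4 + 1.134*x^3 + 4.212*x^2 + 4.86*x + 7.29)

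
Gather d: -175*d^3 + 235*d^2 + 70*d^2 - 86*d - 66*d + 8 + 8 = -175*d^3 + 305*d^2 - 152*d + 16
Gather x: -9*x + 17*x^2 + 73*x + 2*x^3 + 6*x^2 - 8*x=2*x^3 + 23*x^2 + 56*x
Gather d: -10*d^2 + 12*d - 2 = -10*d^2 + 12*d - 2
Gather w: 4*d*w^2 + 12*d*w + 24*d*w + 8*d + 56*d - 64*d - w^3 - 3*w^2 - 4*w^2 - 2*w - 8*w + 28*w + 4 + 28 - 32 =-w^3 + w^2*(4*d - 7) + w*(36*d + 18)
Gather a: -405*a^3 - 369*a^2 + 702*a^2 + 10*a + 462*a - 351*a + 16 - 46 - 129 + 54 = -405*a^3 + 333*a^2 + 121*a - 105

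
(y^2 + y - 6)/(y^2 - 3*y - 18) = (y - 2)/(y - 6)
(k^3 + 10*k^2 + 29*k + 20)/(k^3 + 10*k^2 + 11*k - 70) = (k^2 + 5*k + 4)/(k^2 + 5*k - 14)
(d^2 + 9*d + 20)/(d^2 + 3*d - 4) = (d + 5)/(d - 1)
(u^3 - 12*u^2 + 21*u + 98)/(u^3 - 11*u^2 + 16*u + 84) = (u - 7)/(u - 6)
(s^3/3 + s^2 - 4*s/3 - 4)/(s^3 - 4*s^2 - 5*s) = (-s^3 - 3*s^2 + 4*s + 12)/(3*s*(-s^2 + 4*s + 5))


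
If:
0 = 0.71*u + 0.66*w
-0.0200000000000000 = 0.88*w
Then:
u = 0.02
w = -0.02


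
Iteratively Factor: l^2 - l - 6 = (l - 3)*(l + 2)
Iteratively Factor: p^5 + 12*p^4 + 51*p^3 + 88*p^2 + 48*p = (p + 3)*(p^4 + 9*p^3 + 24*p^2 + 16*p) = (p + 3)*(p + 4)*(p^3 + 5*p^2 + 4*p) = p*(p + 3)*(p + 4)*(p^2 + 5*p + 4) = p*(p + 1)*(p + 3)*(p + 4)*(p + 4)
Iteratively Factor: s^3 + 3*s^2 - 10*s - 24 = (s - 3)*(s^2 + 6*s + 8) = (s - 3)*(s + 4)*(s + 2)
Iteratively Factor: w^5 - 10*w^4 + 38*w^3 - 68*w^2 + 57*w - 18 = (w - 1)*(w^4 - 9*w^3 + 29*w^2 - 39*w + 18) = (w - 1)^2*(w^3 - 8*w^2 + 21*w - 18) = (w - 3)*(w - 1)^2*(w^2 - 5*w + 6) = (w - 3)^2*(w - 1)^2*(w - 2)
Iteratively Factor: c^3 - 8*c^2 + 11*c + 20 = (c - 4)*(c^2 - 4*c - 5) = (c - 4)*(c + 1)*(c - 5)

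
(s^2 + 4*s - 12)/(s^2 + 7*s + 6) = (s - 2)/(s + 1)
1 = 1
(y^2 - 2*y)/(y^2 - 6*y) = (y - 2)/(y - 6)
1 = 1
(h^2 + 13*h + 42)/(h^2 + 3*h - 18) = (h + 7)/(h - 3)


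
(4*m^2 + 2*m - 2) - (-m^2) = 5*m^2 + 2*m - 2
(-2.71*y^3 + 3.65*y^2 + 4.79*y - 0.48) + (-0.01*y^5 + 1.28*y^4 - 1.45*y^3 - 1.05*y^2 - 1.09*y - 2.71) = -0.01*y^5 + 1.28*y^4 - 4.16*y^3 + 2.6*y^2 + 3.7*y - 3.19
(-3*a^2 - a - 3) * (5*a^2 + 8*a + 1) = -15*a^4 - 29*a^3 - 26*a^2 - 25*a - 3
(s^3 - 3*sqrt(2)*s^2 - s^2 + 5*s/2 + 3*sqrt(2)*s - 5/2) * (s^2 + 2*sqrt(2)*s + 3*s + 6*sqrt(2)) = s^5 - sqrt(2)*s^4 + 2*s^4 - 25*s^3/2 - 2*sqrt(2)*s^3 - 19*s^2 + 8*sqrt(2)*s^2 + 10*sqrt(2)*s + 57*s/2 - 15*sqrt(2)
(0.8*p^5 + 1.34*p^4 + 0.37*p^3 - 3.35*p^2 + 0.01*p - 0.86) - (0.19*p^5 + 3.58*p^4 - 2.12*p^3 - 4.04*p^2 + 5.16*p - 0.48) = 0.61*p^5 - 2.24*p^4 + 2.49*p^3 + 0.69*p^2 - 5.15*p - 0.38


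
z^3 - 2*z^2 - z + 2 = (z - 2)*(z - 1)*(z + 1)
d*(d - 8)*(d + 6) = d^3 - 2*d^2 - 48*d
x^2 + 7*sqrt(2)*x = x*(x + 7*sqrt(2))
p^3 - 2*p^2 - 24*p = p*(p - 6)*(p + 4)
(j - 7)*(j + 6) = j^2 - j - 42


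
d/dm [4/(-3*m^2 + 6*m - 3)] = 8*(m - 1)/(3*(m^2 - 2*m + 1)^2)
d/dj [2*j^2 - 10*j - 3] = 4*j - 10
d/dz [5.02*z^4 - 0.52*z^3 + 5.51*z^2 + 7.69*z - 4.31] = 20.08*z^3 - 1.56*z^2 + 11.02*z + 7.69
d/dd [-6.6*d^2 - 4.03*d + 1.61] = -13.2*d - 4.03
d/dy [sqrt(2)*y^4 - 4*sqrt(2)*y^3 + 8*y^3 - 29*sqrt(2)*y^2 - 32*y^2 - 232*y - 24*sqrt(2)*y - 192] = 4*sqrt(2)*y^3 - 12*sqrt(2)*y^2 + 24*y^2 - 58*sqrt(2)*y - 64*y - 232 - 24*sqrt(2)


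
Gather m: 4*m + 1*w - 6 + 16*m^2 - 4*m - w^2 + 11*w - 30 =16*m^2 - w^2 + 12*w - 36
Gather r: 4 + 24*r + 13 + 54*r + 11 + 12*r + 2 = 90*r + 30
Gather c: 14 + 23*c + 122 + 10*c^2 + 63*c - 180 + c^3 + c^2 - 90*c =c^3 + 11*c^2 - 4*c - 44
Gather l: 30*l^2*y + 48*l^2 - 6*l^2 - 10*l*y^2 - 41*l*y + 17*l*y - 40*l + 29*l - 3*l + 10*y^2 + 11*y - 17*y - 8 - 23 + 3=l^2*(30*y + 42) + l*(-10*y^2 - 24*y - 14) + 10*y^2 - 6*y - 28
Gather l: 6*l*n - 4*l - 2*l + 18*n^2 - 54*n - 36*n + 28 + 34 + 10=l*(6*n - 6) + 18*n^2 - 90*n + 72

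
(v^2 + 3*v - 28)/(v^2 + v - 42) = (v - 4)/(v - 6)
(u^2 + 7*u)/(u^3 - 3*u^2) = (u + 7)/(u*(u - 3))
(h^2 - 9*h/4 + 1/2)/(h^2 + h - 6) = (h - 1/4)/(h + 3)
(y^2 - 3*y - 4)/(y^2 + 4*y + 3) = (y - 4)/(y + 3)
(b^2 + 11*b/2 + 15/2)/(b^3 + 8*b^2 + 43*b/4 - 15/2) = 2*(b + 3)/(2*b^2 + 11*b - 6)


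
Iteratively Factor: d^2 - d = (d)*(d - 1)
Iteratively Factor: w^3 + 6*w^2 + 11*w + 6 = (w + 3)*(w^2 + 3*w + 2) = (w + 2)*(w + 3)*(w + 1)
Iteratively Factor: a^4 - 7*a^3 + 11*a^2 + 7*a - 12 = (a - 3)*(a^3 - 4*a^2 - a + 4) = (a - 3)*(a + 1)*(a^2 - 5*a + 4) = (a - 4)*(a - 3)*(a + 1)*(a - 1)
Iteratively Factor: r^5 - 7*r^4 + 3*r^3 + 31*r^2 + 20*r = (r + 1)*(r^4 - 8*r^3 + 11*r^2 + 20*r) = (r - 5)*(r + 1)*(r^3 - 3*r^2 - 4*r) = (r - 5)*(r - 4)*(r + 1)*(r^2 + r) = (r - 5)*(r - 4)*(r + 1)^2*(r)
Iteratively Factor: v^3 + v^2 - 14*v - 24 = (v + 2)*(v^2 - v - 12) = (v - 4)*(v + 2)*(v + 3)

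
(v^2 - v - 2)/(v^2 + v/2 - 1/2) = 2*(v - 2)/(2*v - 1)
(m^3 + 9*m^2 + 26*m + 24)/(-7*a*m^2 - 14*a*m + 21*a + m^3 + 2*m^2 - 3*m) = (-m^2 - 6*m - 8)/(7*a*m - 7*a - m^2 + m)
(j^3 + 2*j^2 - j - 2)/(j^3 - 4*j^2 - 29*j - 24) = (j^2 + j - 2)/(j^2 - 5*j - 24)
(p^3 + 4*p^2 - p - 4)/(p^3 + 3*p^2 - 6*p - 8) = (p - 1)/(p - 2)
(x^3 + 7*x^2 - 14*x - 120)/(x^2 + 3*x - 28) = (x^2 + 11*x + 30)/(x + 7)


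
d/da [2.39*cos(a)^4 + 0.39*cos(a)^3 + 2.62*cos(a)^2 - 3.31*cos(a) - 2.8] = (-9.56*cos(a)^3 - 1.17*cos(a)^2 - 5.24*cos(a) + 3.31)*sin(a)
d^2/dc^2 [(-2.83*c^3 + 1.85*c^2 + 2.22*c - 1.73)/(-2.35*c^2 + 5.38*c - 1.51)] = (-1.4210854715202e-14*c^5 + 5.6843418860808e-14*c^4 + 72.4417939999999*c^3 - 41.2302239999999*c^2 - 45.252222*c + 43.363772)/(12.977875*c^6 - 89.13315*c^5 + 229.074945*c^4 - 270.266452*c^3 + 147.192837*c^2 - 36.800814*c + 3.442951)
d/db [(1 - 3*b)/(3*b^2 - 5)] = 3*(3*b^2 - 2*b + 5)/(9*b^4 - 30*b^2 + 25)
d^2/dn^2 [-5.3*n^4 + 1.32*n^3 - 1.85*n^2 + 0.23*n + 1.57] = -63.6*n^2 + 7.92*n - 3.7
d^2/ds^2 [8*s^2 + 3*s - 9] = 16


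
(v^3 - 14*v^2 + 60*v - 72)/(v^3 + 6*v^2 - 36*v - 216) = (v^2 - 8*v + 12)/(v^2 + 12*v + 36)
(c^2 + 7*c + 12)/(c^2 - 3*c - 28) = (c + 3)/(c - 7)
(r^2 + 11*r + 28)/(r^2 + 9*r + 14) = (r + 4)/(r + 2)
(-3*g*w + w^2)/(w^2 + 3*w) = (-3*g + w)/(w + 3)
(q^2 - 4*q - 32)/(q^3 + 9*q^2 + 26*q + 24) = (q - 8)/(q^2 + 5*q + 6)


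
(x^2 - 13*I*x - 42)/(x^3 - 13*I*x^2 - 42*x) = 1/x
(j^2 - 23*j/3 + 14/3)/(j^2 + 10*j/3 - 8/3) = (j - 7)/(j + 4)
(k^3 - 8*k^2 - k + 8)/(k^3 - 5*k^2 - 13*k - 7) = (k^2 - 9*k + 8)/(k^2 - 6*k - 7)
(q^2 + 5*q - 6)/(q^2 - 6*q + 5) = (q + 6)/(q - 5)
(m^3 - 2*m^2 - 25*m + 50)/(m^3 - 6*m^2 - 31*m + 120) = (m^2 - 7*m + 10)/(m^2 - 11*m + 24)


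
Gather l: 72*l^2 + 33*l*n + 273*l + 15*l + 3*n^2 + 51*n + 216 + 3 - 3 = 72*l^2 + l*(33*n + 288) + 3*n^2 + 51*n + 216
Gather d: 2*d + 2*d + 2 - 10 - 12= 4*d - 20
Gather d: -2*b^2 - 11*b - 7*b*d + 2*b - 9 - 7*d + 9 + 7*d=-2*b^2 - 7*b*d - 9*b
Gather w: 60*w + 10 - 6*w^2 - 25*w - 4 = -6*w^2 + 35*w + 6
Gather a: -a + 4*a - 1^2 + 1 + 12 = 3*a + 12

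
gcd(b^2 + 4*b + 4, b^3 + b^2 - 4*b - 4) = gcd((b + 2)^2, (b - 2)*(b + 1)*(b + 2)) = b + 2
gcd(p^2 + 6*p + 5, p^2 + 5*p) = p + 5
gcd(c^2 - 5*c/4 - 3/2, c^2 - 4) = c - 2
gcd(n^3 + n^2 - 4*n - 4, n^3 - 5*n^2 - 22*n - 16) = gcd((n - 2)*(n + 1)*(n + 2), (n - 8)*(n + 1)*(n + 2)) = n^2 + 3*n + 2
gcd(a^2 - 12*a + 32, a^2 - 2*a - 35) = 1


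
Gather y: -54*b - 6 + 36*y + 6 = -54*b + 36*y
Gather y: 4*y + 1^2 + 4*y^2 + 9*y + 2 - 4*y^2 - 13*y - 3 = 0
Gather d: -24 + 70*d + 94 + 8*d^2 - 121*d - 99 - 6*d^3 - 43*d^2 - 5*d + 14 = -6*d^3 - 35*d^2 - 56*d - 15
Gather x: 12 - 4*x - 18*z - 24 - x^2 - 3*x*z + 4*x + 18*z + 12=-x^2 - 3*x*z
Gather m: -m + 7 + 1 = 8 - m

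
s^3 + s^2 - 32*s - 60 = (s - 6)*(s + 2)*(s + 5)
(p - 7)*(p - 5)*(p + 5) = p^3 - 7*p^2 - 25*p + 175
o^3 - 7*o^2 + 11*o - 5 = (o - 5)*(o - 1)^2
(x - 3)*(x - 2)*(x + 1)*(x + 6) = x^4 + 2*x^3 - 23*x^2 + 12*x + 36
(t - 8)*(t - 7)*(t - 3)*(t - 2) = t^4 - 20*t^3 + 137*t^2 - 370*t + 336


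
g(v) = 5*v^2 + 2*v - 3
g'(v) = 10*v + 2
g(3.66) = 71.30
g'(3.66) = 38.60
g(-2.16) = 16.01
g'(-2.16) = -19.60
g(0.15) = -2.59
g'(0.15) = 3.50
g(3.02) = 48.64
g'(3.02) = 32.20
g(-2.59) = 25.36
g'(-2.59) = -23.90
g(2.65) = 37.41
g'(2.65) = 28.50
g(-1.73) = 8.50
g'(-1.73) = -15.30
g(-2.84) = 31.65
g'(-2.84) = -26.40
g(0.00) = -3.00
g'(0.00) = 2.00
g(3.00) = 48.00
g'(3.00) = 32.00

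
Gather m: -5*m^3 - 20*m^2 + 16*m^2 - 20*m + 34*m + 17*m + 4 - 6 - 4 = -5*m^3 - 4*m^2 + 31*m - 6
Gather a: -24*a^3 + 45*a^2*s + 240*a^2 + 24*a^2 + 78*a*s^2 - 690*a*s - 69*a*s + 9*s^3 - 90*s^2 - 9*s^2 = -24*a^3 + a^2*(45*s + 264) + a*(78*s^2 - 759*s) + 9*s^3 - 99*s^2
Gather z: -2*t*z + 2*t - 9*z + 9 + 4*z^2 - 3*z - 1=2*t + 4*z^2 + z*(-2*t - 12) + 8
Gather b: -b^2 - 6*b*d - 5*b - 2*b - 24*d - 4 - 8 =-b^2 + b*(-6*d - 7) - 24*d - 12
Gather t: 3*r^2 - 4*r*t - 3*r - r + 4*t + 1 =3*r^2 - 4*r + t*(4 - 4*r) + 1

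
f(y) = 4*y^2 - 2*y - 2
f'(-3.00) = -26.00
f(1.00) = 0.00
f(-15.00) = 928.00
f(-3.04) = 41.05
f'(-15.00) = -122.00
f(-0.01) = -1.98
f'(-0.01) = -2.08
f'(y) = 8*y - 2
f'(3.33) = 24.64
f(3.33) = 35.70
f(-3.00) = 40.00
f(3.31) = 35.20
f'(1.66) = 11.28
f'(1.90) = 13.20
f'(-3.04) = -26.32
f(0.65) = -1.61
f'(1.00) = 6.00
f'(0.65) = 3.20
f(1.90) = 8.64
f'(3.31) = 24.48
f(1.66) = 5.70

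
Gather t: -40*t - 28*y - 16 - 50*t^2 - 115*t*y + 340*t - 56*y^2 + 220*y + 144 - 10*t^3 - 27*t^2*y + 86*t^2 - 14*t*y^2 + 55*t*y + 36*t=-10*t^3 + t^2*(36 - 27*y) + t*(-14*y^2 - 60*y + 336) - 56*y^2 + 192*y + 128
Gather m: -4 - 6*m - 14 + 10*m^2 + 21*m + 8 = 10*m^2 + 15*m - 10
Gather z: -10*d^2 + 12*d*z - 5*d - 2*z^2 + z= -10*d^2 - 5*d - 2*z^2 + z*(12*d + 1)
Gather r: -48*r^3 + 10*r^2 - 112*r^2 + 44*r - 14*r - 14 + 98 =-48*r^3 - 102*r^2 + 30*r + 84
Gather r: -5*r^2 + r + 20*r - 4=-5*r^2 + 21*r - 4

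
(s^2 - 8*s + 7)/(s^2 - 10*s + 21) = (s - 1)/(s - 3)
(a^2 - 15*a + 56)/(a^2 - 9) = (a^2 - 15*a + 56)/(a^2 - 9)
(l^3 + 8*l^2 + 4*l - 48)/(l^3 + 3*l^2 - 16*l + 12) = (l + 4)/(l - 1)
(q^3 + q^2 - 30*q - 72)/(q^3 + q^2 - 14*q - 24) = (q^2 - 2*q - 24)/(q^2 - 2*q - 8)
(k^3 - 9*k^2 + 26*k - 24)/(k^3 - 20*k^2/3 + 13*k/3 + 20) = 3*(k^2 - 6*k + 8)/(3*k^2 - 11*k - 20)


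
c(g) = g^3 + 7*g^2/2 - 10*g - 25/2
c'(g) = 3*g^2 + 7*g - 10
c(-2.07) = 14.33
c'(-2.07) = -11.64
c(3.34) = 30.40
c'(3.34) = 46.85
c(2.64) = 3.89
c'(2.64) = 29.39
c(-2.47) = 18.48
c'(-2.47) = -8.99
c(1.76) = -13.81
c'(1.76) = 11.61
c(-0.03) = -12.20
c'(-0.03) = -10.21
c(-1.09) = 1.26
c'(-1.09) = -14.07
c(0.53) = -16.67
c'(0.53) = -5.45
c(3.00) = 16.00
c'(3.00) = 38.00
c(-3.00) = 22.00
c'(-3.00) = -4.00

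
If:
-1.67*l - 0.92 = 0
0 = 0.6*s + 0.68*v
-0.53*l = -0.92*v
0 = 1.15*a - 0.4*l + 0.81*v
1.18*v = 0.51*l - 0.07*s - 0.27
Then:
No Solution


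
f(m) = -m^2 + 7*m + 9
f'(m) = 7 - 2*m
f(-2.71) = -17.31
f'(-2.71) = 12.42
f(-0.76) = 3.10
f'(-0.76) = 8.52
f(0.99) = 14.95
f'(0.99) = 5.02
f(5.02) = 18.94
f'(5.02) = -3.04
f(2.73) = 20.66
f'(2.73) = 1.54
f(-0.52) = 5.09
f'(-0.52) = 8.04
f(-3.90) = -33.51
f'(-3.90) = 14.80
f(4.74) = 19.71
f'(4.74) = -2.48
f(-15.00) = -321.00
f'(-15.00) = 37.00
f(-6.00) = -69.00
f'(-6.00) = 19.00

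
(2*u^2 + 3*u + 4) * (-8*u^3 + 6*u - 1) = -16*u^5 - 24*u^4 - 20*u^3 + 16*u^2 + 21*u - 4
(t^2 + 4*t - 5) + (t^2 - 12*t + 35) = 2*t^2 - 8*t + 30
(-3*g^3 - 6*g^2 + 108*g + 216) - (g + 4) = -3*g^3 - 6*g^2 + 107*g + 212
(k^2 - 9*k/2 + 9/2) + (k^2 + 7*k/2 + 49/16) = 2*k^2 - k + 121/16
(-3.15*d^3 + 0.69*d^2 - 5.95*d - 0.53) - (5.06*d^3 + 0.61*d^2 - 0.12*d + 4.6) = -8.21*d^3 + 0.08*d^2 - 5.83*d - 5.13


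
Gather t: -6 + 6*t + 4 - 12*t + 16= 14 - 6*t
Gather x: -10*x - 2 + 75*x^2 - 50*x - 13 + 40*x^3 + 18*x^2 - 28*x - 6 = 40*x^3 + 93*x^2 - 88*x - 21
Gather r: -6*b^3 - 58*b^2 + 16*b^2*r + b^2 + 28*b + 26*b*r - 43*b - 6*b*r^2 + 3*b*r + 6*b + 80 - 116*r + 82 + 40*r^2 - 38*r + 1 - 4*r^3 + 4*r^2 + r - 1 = -6*b^3 - 57*b^2 - 9*b - 4*r^3 + r^2*(44 - 6*b) + r*(16*b^2 + 29*b - 153) + 162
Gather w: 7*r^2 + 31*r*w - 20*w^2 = 7*r^2 + 31*r*w - 20*w^2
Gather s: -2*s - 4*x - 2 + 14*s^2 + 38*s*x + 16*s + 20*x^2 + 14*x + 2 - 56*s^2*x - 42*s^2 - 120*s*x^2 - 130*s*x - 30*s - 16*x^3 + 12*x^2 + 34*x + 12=s^2*(-56*x - 28) + s*(-120*x^2 - 92*x - 16) - 16*x^3 + 32*x^2 + 44*x + 12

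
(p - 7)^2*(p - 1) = p^3 - 15*p^2 + 63*p - 49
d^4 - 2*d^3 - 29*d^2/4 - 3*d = d*(d - 4)*(d + 1/2)*(d + 3/2)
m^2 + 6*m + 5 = (m + 1)*(m + 5)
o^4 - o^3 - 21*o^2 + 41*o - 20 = (o - 4)*(o - 1)^2*(o + 5)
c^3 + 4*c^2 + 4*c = c*(c + 2)^2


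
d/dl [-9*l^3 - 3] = -27*l^2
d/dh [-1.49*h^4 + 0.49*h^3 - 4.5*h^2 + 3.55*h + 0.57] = -5.96*h^3 + 1.47*h^2 - 9.0*h + 3.55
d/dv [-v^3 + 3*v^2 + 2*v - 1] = -3*v^2 + 6*v + 2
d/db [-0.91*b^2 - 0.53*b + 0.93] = -1.82*b - 0.53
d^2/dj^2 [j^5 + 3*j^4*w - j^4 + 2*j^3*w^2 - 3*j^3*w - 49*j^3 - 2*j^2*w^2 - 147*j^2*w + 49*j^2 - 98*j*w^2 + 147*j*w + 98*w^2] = 20*j^3 + 36*j^2*w - 12*j^2 + 12*j*w^2 - 18*j*w - 294*j - 4*w^2 - 294*w + 98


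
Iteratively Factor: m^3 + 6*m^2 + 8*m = (m + 4)*(m^2 + 2*m) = m*(m + 4)*(m + 2)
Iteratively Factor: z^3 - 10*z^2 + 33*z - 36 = (z - 4)*(z^2 - 6*z + 9) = (z - 4)*(z - 3)*(z - 3)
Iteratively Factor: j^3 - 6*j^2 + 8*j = (j - 2)*(j^2 - 4*j) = j*(j - 2)*(j - 4)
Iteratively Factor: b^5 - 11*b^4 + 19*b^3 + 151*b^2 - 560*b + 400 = (b - 4)*(b^4 - 7*b^3 - 9*b^2 + 115*b - 100) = (b - 5)*(b - 4)*(b^3 - 2*b^2 - 19*b + 20) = (b - 5)*(b - 4)*(b + 4)*(b^2 - 6*b + 5) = (b - 5)^2*(b - 4)*(b + 4)*(b - 1)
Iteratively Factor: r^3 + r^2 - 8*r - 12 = (r + 2)*(r^2 - r - 6) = (r + 2)^2*(r - 3)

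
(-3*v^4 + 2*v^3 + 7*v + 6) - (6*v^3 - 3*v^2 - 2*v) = -3*v^4 - 4*v^3 + 3*v^2 + 9*v + 6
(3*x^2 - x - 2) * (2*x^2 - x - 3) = 6*x^4 - 5*x^3 - 12*x^2 + 5*x + 6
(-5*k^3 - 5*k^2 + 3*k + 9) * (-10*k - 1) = 50*k^4 + 55*k^3 - 25*k^2 - 93*k - 9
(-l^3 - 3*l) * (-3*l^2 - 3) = 3*l^5 + 12*l^3 + 9*l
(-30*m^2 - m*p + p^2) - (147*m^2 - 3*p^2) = -177*m^2 - m*p + 4*p^2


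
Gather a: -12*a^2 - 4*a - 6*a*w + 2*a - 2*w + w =-12*a^2 + a*(-6*w - 2) - w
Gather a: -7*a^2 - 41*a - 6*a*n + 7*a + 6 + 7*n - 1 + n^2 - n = -7*a^2 + a*(-6*n - 34) + n^2 + 6*n + 5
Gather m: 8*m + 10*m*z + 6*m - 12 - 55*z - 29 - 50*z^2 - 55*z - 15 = m*(10*z + 14) - 50*z^2 - 110*z - 56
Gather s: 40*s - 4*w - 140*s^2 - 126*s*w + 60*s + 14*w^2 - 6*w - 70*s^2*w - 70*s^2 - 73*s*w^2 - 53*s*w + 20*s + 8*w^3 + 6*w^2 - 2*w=s^2*(-70*w - 210) + s*(-73*w^2 - 179*w + 120) + 8*w^3 + 20*w^2 - 12*w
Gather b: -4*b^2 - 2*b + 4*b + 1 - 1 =-4*b^2 + 2*b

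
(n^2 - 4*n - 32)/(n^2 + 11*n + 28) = (n - 8)/(n + 7)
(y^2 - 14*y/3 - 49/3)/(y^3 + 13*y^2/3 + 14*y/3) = (y - 7)/(y*(y + 2))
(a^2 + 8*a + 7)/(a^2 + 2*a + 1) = (a + 7)/(a + 1)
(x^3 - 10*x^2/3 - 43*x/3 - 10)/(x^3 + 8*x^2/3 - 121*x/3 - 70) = (x + 1)/(x + 7)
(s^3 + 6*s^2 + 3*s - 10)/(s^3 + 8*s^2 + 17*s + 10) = (s - 1)/(s + 1)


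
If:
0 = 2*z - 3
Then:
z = 3/2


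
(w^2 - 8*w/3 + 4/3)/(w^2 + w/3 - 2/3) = (w - 2)/(w + 1)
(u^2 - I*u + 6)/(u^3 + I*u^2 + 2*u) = (u - 3*I)/(u*(u - I))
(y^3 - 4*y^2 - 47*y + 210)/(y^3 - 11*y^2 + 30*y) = (y + 7)/y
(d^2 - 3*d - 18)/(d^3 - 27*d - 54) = 1/(d + 3)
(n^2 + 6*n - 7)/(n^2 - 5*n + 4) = (n + 7)/(n - 4)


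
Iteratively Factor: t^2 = (t)*(t)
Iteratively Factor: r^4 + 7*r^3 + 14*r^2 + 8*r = (r + 2)*(r^3 + 5*r^2 + 4*r) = (r + 2)*(r + 4)*(r^2 + r) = (r + 1)*(r + 2)*(r + 4)*(r)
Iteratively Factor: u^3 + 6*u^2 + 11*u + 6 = (u + 3)*(u^2 + 3*u + 2) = (u + 2)*(u + 3)*(u + 1)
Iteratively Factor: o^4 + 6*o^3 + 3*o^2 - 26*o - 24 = (o + 4)*(o^3 + 2*o^2 - 5*o - 6) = (o + 3)*(o + 4)*(o^2 - o - 2) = (o + 1)*(o + 3)*(o + 4)*(o - 2)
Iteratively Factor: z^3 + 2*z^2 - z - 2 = (z + 1)*(z^2 + z - 2) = (z - 1)*(z + 1)*(z + 2)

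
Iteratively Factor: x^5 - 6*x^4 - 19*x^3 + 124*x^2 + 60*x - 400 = (x + 2)*(x^4 - 8*x^3 - 3*x^2 + 130*x - 200) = (x - 5)*(x + 2)*(x^3 - 3*x^2 - 18*x + 40) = (x - 5)*(x - 2)*(x + 2)*(x^2 - x - 20) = (x - 5)*(x - 2)*(x + 2)*(x + 4)*(x - 5)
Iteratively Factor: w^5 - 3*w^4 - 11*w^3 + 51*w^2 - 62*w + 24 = (w - 1)*(w^4 - 2*w^3 - 13*w^2 + 38*w - 24) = (w - 3)*(w - 1)*(w^3 + w^2 - 10*w + 8) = (w - 3)*(w - 1)^2*(w^2 + 2*w - 8) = (w - 3)*(w - 2)*(w - 1)^2*(w + 4)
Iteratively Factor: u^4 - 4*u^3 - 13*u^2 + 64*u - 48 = (u - 4)*(u^3 - 13*u + 12) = (u - 4)*(u - 3)*(u^2 + 3*u - 4) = (u - 4)*(u - 3)*(u - 1)*(u + 4)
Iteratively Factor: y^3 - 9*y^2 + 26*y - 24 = (y - 4)*(y^2 - 5*y + 6) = (y - 4)*(y - 2)*(y - 3)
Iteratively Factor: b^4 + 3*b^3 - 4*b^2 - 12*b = (b)*(b^3 + 3*b^2 - 4*b - 12) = b*(b + 3)*(b^2 - 4) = b*(b - 2)*(b + 3)*(b + 2)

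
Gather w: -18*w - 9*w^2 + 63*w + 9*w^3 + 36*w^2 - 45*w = 9*w^3 + 27*w^2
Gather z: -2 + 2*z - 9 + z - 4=3*z - 15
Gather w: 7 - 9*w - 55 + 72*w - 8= 63*w - 56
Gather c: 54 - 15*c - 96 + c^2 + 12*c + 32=c^2 - 3*c - 10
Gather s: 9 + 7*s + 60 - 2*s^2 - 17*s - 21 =-2*s^2 - 10*s + 48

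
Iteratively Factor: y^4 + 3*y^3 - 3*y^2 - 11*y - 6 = (y + 1)*(y^3 + 2*y^2 - 5*y - 6) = (y + 1)*(y + 3)*(y^2 - y - 2) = (y - 2)*(y + 1)*(y + 3)*(y + 1)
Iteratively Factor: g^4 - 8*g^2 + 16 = (g + 2)*(g^3 - 2*g^2 - 4*g + 8) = (g + 2)^2*(g^2 - 4*g + 4) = (g - 2)*(g + 2)^2*(g - 2)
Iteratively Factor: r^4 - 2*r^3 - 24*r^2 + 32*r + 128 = (r - 4)*(r^3 + 2*r^2 - 16*r - 32) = (r - 4)^2*(r^2 + 6*r + 8) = (r - 4)^2*(r + 2)*(r + 4)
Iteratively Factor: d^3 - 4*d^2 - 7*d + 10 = (d - 1)*(d^2 - 3*d - 10) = (d - 5)*(d - 1)*(d + 2)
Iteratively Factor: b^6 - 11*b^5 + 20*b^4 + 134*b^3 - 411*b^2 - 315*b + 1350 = (b - 5)*(b^5 - 6*b^4 - 10*b^3 + 84*b^2 + 9*b - 270) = (b - 5)*(b - 3)*(b^4 - 3*b^3 - 19*b^2 + 27*b + 90) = (b - 5)*(b - 3)^2*(b^3 - 19*b - 30) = (b - 5)*(b - 3)^2*(b + 2)*(b^2 - 2*b - 15) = (b - 5)^2*(b - 3)^2*(b + 2)*(b + 3)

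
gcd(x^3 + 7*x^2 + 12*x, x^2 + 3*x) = x^2 + 3*x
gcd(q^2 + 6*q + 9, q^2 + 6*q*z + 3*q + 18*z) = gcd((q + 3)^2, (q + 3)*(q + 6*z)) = q + 3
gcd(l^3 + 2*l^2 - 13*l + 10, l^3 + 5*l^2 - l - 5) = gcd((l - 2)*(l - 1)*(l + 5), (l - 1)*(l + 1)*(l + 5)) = l^2 + 4*l - 5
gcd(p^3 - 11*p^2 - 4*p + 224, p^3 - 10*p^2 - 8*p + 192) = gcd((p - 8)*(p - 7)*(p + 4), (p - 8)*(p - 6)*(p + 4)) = p^2 - 4*p - 32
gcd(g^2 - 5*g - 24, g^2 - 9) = g + 3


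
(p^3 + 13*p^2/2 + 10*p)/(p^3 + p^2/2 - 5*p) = (p + 4)/(p - 2)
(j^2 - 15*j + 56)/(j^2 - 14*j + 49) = (j - 8)/(j - 7)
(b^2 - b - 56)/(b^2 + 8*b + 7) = (b - 8)/(b + 1)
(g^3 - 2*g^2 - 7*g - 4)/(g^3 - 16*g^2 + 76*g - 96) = (g^3 - 2*g^2 - 7*g - 4)/(g^3 - 16*g^2 + 76*g - 96)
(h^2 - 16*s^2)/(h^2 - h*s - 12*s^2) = (h + 4*s)/(h + 3*s)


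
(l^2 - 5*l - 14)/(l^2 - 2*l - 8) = (l - 7)/(l - 4)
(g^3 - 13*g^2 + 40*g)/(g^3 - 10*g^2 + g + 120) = g/(g + 3)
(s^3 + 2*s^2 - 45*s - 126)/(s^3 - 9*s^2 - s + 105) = (s + 6)/(s - 5)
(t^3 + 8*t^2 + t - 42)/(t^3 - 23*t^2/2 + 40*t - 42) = 2*(t^2 + 10*t + 21)/(2*t^2 - 19*t + 42)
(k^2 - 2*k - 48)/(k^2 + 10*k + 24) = (k - 8)/(k + 4)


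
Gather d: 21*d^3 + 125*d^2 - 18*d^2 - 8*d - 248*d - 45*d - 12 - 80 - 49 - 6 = 21*d^3 + 107*d^2 - 301*d - 147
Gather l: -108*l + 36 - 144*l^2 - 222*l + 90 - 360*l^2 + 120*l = -504*l^2 - 210*l + 126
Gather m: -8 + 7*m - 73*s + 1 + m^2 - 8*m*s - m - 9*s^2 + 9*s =m^2 + m*(6 - 8*s) - 9*s^2 - 64*s - 7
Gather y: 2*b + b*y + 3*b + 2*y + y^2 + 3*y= 5*b + y^2 + y*(b + 5)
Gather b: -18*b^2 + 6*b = -18*b^2 + 6*b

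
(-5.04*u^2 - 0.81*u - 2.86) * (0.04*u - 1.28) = -0.2016*u^3 + 6.4188*u^2 + 0.9224*u + 3.6608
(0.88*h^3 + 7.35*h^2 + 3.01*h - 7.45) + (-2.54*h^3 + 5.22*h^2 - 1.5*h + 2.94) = -1.66*h^3 + 12.57*h^2 + 1.51*h - 4.51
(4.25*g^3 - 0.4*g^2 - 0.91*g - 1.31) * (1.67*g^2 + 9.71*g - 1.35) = 7.0975*g^5 + 40.5995*g^4 - 11.1412*g^3 - 10.4838*g^2 - 11.4916*g + 1.7685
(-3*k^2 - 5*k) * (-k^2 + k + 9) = 3*k^4 + 2*k^3 - 32*k^2 - 45*k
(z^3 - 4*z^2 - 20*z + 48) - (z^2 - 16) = z^3 - 5*z^2 - 20*z + 64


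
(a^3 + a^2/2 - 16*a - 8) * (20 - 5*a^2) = -5*a^5 - 5*a^4/2 + 100*a^3 + 50*a^2 - 320*a - 160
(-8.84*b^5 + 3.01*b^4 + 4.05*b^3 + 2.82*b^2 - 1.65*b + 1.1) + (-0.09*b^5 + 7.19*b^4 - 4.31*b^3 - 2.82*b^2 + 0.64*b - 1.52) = -8.93*b^5 + 10.2*b^4 - 0.26*b^3 - 1.01*b - 0.42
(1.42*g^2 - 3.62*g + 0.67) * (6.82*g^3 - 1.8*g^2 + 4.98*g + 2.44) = 9.6844*g^5 - 27.2444*g^4 + 18.157*g^3 - 15.7688*g^2 - 5.4962*g + 1.6348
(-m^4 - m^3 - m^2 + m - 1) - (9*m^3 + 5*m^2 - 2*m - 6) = -m^4 - 10*m^3 - 6*m^2 + 3*m + 5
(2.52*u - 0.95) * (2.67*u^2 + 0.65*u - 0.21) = 6.7284*u^3 - 0.8985*u^2 - 1.1467*u + 0.1995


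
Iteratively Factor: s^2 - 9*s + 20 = (s - 5)*(s - 4)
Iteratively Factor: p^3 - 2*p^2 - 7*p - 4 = (p + 1)*(p^2 - 3*p - 4) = (p - 4)*(p + 1)*(p + 1)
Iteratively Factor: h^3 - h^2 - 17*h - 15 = (h + 3)*(h^2 - 4*h - 5) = (h - 5)*(h + 3)*(h + 1)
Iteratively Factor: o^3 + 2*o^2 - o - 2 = (o + 1)*(o^2 + o - 2) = (o - 1)*(o + 1)*(o + 2)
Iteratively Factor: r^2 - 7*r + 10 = (r - 2)*(r - 5)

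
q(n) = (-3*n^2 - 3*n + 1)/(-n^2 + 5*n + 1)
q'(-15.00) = -0.04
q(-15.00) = 2.10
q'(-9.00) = -0.09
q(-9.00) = 1.72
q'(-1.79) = -0.47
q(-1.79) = 0.29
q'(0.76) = -1.20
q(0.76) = -0.71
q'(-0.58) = -2.35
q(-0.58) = -0.77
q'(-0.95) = -0.94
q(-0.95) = -0.25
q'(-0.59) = -2.25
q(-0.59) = -0.75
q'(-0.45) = -4.67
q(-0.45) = -1.20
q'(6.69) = -7.91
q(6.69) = 14.88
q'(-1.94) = -0.44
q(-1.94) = 0.36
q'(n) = (-6*n - 3)/(-n^2 + 5*n + 1) + (2*n - 5)*(-3*n^2 - 3*n + 1)/(-n^2 + 5*n + 1)^2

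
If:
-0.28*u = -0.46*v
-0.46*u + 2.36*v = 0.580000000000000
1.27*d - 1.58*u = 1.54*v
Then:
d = 1.18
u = 0.59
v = 0.36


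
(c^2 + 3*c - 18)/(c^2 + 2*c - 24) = (c - 3)/(c - 4)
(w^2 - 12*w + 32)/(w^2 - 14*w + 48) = (w - 4)/(w - 6)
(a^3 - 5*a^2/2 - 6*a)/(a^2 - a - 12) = a*(2*a + 3)/(2*(a + 3))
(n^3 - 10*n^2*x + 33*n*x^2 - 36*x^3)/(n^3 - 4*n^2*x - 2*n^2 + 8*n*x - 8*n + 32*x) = (n^2 - 6*n*x + 9*x^2)/(n^2 - 2*n - 8)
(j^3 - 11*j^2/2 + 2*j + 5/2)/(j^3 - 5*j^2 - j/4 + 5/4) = 2*(j - 1)/(2*j - 1)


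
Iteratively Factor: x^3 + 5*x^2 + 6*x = (x)*(x^2 + 5*x + 6) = x*(x + 3)*(x + 2)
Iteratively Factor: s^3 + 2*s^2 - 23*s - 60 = (s + 3)*(s^2 - s - 20) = (s + 3)*(s + 4)*(s - 5)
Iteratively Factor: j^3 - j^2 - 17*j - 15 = (j + 3)*(j^2 - 4*j - 5) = (j - 5)*(j + 3)*(j + 1)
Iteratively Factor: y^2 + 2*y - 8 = (y + 4)*(y - 2)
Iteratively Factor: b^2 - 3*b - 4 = (b - 4)*(b + 1)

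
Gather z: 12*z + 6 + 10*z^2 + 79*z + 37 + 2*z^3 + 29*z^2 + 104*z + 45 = 2*z^3 + 39*z^2 + 195*z + 88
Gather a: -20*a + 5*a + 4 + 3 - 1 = 6 - 15*a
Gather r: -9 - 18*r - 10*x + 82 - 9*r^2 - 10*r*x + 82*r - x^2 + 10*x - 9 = -9*r^2 + r*(64 - 10*x) - x^2 + 64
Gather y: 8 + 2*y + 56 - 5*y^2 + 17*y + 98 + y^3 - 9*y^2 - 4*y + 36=y^3 - 14*y^2 + 15*y + 198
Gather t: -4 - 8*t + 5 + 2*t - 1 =-6*t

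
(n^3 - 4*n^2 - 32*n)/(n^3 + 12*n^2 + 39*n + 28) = n*(n - 8)/(n^2 + 8*n + 7)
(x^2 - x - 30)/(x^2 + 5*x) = (x - 6)/x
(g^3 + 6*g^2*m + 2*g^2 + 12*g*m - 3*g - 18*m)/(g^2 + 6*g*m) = g + 2 - 3/g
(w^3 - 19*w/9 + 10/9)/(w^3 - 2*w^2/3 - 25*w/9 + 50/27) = 3*(w - 1)/(3*w - 5)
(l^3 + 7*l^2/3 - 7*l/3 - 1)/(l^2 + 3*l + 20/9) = 3*(3*l^3 + 7*l^2 - 7*l - 3)/(9*l^2 + 27*l + 20)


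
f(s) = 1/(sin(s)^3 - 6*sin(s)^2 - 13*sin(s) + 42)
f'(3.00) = -0.00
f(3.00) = 0.02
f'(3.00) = -0.00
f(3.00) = 0.02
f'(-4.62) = -0.00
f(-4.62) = 0.04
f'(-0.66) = 0.00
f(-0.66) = 0.02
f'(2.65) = -0.01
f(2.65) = 0.03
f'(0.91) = 0.02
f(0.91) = 0.04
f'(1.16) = 0.01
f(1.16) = 0.04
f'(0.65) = 0.01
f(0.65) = 0.03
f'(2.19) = -0.02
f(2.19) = 0.04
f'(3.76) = -0.00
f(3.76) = 0.02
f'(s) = (-3*sin(s)^2*cos(s) + 12*sin(s)*cos(s) + 13*cos(s))/(sin(s)^3 - 6*sin(s)^2 - 13*sin(s) + 42)^2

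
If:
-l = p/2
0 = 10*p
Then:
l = 0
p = 0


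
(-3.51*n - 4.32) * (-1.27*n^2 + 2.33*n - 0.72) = 4.4577*n^3 - 2.6919*n^2 - 7.5384*n + 3.1104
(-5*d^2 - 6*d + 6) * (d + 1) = -5*d^3 - 11*d^2 + 6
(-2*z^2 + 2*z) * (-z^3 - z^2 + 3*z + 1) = 2*z^5 - 8*z^3 + 4*z^2 + 2*z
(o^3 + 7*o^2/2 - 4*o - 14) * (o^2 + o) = o^5 + 9*o^4/2 - o^3/2 - 18*o^2 - 14*o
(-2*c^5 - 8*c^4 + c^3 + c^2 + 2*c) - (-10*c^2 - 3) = -2*c^5 - 8*c^4 + c^3 + 11*c^2 + 2*c + 3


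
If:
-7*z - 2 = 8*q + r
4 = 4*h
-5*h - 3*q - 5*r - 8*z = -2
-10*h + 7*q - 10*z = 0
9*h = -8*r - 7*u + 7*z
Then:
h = 1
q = 200/559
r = 5/13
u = -9684/3913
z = -419/559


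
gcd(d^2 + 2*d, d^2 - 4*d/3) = d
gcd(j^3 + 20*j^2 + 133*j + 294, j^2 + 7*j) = j + 7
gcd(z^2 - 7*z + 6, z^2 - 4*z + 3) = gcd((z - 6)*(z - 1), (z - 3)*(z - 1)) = z - 1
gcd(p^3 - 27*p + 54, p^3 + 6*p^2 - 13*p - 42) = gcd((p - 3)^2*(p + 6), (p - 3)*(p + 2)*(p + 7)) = p - 3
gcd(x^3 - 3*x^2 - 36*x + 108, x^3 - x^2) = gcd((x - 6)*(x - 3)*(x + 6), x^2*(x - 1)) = 1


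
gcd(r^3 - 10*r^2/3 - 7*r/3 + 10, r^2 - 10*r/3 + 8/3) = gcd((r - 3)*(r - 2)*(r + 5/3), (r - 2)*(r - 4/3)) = r - 2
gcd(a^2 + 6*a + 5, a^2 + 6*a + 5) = a^2 + 6*a + 5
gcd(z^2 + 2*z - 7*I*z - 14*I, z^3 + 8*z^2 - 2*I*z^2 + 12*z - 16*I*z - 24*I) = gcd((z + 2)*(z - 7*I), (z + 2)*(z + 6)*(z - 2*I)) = z + 2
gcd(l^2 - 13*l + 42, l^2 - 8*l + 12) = l - 6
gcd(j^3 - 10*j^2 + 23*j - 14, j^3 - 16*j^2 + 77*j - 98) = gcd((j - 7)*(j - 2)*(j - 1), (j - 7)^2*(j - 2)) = j^2 - 9*j + 14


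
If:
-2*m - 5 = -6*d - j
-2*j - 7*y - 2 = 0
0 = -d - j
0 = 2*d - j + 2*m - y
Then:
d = 11/18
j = -11/18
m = -35/36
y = -1/9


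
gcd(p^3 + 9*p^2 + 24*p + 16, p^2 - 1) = p + 1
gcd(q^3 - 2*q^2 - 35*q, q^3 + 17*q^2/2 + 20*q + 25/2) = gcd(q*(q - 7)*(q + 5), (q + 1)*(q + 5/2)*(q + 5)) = q + 5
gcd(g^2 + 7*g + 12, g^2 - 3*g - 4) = 1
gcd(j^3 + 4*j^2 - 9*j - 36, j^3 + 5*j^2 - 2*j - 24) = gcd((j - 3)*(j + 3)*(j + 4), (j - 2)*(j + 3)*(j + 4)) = j^2 + 7*j + 12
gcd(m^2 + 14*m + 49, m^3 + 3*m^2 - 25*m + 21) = m + 7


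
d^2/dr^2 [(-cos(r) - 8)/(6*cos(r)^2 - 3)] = (-36*sin(r)^4*cos(r) - 128*sin(r)^4 + 128*sin(r)^2 + 10*cos(r) - 9*cos(3*r) + 2*cos(5*r) + 32)/(3*(2*sin(r)^2 - 1)^3)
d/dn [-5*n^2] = -10*n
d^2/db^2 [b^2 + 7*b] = 2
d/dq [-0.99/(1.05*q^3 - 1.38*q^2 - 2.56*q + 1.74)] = (3.1185*q^2 - 2.7324*q - 2.5344)/(1.05*q^3 - 1.38*q^2 - 2.56*q + 1.74)^2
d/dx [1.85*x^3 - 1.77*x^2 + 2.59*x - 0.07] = 5.55*x^2 - 3.54*x + 2.59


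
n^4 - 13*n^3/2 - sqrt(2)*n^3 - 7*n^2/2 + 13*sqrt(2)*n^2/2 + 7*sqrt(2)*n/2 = n*(n - 7)*(n + 1/2)*(n - sqrt(2))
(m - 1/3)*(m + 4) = m^2 + 11*m/3 - 4/3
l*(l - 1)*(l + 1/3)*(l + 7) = l^4 + 19*l^3/3 - 5*l^2 - 7*l/3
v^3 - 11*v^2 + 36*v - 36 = (v - 6)*(v - 3)*(v - 2)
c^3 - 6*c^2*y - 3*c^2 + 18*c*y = c*(c - 3)*(c - 6*y)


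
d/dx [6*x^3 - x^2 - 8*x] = 18*x^2 - 2*x - 8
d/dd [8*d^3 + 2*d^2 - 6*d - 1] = 24*d^2 + 4*d - 6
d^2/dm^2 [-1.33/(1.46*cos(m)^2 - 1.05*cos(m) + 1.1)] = (11.340112*(1 - cos(m)^2)^2 - 6.11667*cos(m)^3 - 1.407539*cos(m)^2 + 13.76949*cos(m) - 10.000802)/(1.46*cos(m)^2 - 1.05*cos(m) + 1.1)^3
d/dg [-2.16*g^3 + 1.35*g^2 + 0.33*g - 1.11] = -6.48*g^2 + 2.7*g + 0.33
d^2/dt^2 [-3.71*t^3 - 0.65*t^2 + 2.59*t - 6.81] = -22.26*t - 1.3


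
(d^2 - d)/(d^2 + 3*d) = (d - 1)/(d + 3)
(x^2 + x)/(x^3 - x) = 1/(x - 1)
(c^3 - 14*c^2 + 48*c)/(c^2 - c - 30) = c*(c - 8)/(c + 5)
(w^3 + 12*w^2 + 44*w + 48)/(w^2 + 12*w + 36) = (w^2 + 6*w + 8)/(w + 6)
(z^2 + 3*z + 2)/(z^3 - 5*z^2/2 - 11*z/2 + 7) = 2*(z + 1)/(2*z^2 - 9*z + 7)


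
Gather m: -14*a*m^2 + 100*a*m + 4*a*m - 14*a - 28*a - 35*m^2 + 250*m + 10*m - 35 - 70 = -42*a + m^2*(-14*a - 35) + m*(104*a + 260) - 105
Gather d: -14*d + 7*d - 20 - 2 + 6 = -7*d - 16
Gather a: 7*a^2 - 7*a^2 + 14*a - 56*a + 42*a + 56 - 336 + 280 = 0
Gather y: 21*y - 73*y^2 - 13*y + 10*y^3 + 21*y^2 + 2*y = 10*y^3 - 52*y^2 + 10*y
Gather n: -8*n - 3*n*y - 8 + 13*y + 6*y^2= n*(-3*y - 8) + 6*y^2 + 13*y - 8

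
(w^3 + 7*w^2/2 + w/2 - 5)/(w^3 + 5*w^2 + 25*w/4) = 2*(w^2 + w - 2)/(w*(2*w + 5))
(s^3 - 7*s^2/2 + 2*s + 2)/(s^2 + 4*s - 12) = (s^2 - 3*s/2 - 1)/(s + 6)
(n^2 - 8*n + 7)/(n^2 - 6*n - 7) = (n - 1)/(n + 1)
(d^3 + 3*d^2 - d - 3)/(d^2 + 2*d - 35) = (d^3 + 3*d^2 - d - 3)/(d^2 + 2*d - 35)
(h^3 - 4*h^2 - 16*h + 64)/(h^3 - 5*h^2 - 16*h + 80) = (h - 4)/(h - 5)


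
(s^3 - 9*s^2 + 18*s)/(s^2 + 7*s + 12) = s*(s^2 - 9*s + 18)/(s^2 + 7*s + 12)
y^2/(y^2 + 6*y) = y/(y + 6)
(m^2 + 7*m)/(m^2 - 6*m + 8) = m*(m + 7)/(m^2 - 6*m + 8)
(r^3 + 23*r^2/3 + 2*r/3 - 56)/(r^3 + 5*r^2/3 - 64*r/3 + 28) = (r + 4)/(r - 2)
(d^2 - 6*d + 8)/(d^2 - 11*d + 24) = (d^2 - 6*d + 8)/(d^2 - 11*d + 24)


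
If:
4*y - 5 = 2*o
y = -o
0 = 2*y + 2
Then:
No Solution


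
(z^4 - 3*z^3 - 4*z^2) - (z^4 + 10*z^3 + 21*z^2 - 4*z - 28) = -13*z^3 - 25*z^2 + 4*z + 28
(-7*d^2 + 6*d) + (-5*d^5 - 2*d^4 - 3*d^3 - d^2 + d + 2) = -5*d^5 - 2*d^4 - 3*d^3 - 8*d^2 + 7*d + 2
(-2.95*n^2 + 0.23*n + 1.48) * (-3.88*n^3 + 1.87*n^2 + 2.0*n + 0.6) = 11.446*n^5 - 6.4089*n^4 - 11.2123*n^3 + 1.4576*n^2 + 3.098*n + 0.888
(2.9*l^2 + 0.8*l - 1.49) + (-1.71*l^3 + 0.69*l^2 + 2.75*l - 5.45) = -1.71*l^3 + 3.59*l^2 + 3.55*l - 6.94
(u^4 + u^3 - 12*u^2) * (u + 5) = u^5 + 6*u^4 - 7*u^3 - 60*u^2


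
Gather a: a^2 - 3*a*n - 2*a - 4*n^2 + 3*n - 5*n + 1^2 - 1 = a^2 + a*(-3*n - 2) - 4*n^2 - 2*n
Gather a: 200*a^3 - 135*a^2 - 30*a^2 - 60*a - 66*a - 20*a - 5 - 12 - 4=200*a^3 - 165*a^2 - 146*a - 21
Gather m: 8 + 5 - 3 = 10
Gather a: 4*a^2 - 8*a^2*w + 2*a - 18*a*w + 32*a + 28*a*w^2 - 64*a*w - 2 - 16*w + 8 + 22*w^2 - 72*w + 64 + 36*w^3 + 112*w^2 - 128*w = a^2*(4 - 8*w) + a*(28*w^2 - 82*w + 34) + 36*w^3 + 134*w^2 - 216*w + 70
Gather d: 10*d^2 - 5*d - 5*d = 10*d^2 - 10*d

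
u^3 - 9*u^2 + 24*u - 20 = (u - 5)*(u - 2)^2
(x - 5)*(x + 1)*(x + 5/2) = x^3 - 3*x^2/2 - 15*x - 25/2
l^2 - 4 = (l - 2)*(l + 2)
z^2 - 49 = (z - 7)*(z + 7)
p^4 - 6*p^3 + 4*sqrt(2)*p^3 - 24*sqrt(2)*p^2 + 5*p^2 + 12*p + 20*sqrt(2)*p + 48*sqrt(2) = (p - 4)*(p - 3)*(p + 1)*(p + 4*sqrt(2))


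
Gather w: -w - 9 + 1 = -w - 8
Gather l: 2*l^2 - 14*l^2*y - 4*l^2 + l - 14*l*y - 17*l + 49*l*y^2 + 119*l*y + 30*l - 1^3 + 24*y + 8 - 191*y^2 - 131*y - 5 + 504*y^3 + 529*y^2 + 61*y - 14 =l^2*(-14*y - 2) + l*(49*y^2 + 105*y + 14) + 504*y^3 + 338*y^2 - 46*y - 12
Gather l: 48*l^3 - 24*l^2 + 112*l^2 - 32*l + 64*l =48*l^3 + 88*l^2 + 32*l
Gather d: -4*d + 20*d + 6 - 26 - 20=16*d - 40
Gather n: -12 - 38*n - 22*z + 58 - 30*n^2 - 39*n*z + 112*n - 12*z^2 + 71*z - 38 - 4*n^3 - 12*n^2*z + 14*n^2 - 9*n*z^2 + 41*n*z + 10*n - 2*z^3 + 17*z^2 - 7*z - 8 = -4*n^3 + n^2*(-12*z - 16) + n*(-9*z^2 + 2*z + 84) - 2*z^3 + 5*z^2 + 42*z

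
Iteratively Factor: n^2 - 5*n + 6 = (n - 2)*(n - 3)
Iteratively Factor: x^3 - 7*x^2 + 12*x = (x)*(x^2 - 7*x + 12) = x*(x - 4)*(x - 3)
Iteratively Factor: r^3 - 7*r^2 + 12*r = (r)*(r^2 - 7*r + 12) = r*(r - 4)*(r - 3)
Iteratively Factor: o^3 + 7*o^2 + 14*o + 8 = (o + 2)*(o^2 + 5*o + 4) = (o + 1)*(o + 2)*(o + 4)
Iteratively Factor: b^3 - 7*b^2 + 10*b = (b - 5)*(b^2 - 2*b) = (b - 5)*(b - 2)*(b)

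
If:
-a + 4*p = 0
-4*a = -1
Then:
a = 1/4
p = 1/16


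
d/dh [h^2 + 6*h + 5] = 2*h + 6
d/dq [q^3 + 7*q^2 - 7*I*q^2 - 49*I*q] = 3*q^2 + 14*q*(1 - I) - 49*I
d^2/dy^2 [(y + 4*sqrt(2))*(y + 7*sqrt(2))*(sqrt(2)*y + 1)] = 6*sqrt(2)*y + 46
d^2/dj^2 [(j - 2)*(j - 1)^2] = 6*j - 8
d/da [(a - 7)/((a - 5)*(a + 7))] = (-a^2 + 14*a - 21)/(a^4 + 4*a^3 - 66*a^2 - 140*a + 1225)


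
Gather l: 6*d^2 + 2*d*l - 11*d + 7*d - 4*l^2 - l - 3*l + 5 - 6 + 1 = 6*d^2 - 4*d - 4*l^2 + l*(2*d - 4)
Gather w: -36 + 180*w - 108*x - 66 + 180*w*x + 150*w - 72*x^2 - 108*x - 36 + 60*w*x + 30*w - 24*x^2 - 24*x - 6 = w*(240*x + 360) - 96*x^2 - 240*x - 144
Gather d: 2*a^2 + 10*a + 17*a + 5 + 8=2*a^2 + 27*a + 13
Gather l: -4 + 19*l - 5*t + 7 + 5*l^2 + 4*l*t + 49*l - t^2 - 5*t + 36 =5*l^2 + l*(4*t + 68) - t^2 - 10*t + 39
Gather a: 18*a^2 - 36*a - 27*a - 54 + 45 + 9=18*a^2 - 63*a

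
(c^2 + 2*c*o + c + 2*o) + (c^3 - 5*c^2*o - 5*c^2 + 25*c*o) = c^3 - 5*c^2*o - 4*c^2 + 27*c*o + c + 2*o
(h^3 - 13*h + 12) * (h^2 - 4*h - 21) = h^5 - 4*h^4 - 34*h^3 + 64*h^2 + 225*h - 252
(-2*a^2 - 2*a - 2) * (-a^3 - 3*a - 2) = 2*a^5 + 2*a^4 + 8*a^3 + 10*a^2 + 10*a + 4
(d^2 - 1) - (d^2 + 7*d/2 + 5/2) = -7*d/2 - 7/2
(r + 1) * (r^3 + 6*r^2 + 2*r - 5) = r^4 + 7*r^3 + 8*r^2 - 3*r - 5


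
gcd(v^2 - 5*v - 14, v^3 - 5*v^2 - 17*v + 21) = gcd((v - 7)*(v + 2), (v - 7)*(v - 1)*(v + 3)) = v - 7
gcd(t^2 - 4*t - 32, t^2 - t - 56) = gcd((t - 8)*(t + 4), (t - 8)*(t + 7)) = t - 8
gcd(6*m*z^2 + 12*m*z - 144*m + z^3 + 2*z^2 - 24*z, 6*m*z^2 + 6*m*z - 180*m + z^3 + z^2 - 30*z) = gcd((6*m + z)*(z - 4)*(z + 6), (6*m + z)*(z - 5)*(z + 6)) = 6*m*z + 36*m + z^2 + 6*z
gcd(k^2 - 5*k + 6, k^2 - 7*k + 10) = k - 2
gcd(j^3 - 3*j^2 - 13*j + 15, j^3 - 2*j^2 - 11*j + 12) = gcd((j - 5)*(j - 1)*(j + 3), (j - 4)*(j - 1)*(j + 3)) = j^2 + 2*j - 3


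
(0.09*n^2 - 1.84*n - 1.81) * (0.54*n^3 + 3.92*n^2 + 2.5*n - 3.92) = 0.0486*n^5 - 0.6408*n^4 - 7.9652*n^3 - 12.048*n^2 + 2.6878*n + 7.0952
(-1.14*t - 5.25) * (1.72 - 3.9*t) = 4.446*t^2 + 18.5142*t - 9.03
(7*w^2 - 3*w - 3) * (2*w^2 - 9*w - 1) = 14*w^4 - 69*w^3 + 14*w^2 + 30*w + 3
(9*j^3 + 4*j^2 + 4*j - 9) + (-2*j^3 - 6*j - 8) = 7*j^3 + 4*j^2 - 2*j - 17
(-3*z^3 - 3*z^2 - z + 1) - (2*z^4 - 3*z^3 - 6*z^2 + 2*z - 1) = -2*z^4 + 3*z^2 - 3*z + 2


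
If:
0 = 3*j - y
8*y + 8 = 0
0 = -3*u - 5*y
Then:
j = -1/3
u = 5/3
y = -1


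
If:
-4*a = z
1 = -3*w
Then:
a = -z/4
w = -1/3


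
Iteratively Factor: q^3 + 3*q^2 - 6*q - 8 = (q + 4)*(q^2 - q - 2) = (q - 2)*(q + 4)*(q + 1)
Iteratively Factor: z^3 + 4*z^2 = (z + 4)*(z^2) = z*(z + 4)*(z)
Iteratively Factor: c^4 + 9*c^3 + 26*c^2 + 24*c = (c + 3)*(c^3 + 6*c^2 + 8*c) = c*(c + 3)*(c^2 + 6*c + 8) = c*(c + 3)*(c + 4)*(c + 2)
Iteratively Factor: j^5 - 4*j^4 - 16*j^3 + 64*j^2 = (j - 4)*(j^4 - 16*j^2) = j*(j - 4)*(j^3 - 16*j) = j*(j - 4)^2*(j^2 + 4*j) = j^2*(j - 4)^2*(j + 4)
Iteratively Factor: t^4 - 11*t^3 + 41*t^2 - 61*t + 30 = (t - 3)*(t^3 - 8*t^2 + 17*t - 10) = (t - 5)*(t - 3)*(t^2 - 3*t + 2) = (t - 5)*(t - 3)*(t - 2)*(t - 1)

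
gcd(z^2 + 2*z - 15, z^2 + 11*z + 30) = z + 5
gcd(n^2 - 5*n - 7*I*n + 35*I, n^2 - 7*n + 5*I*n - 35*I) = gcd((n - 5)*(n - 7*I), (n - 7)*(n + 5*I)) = 1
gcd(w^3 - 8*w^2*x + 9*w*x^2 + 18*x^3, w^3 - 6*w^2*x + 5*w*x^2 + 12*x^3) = -w^2 + 2*w*x + 3*x^2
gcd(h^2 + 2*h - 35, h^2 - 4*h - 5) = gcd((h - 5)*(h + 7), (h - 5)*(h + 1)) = h - 5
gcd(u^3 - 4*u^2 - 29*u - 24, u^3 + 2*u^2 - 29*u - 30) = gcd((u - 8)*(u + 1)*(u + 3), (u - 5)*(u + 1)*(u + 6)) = u + 1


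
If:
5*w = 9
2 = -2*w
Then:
No Solution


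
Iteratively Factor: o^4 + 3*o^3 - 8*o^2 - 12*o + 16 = (o + 2)*(o^3 + o^2 - 10*o + 8) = (o + 2)*(o + 4)*(o^2 - 3*o + 2) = (o - 1)*(o + 2)*(o + 4)*(o - 2)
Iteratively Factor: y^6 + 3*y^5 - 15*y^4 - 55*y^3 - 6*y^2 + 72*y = (y - 1)*(y^5 + 4*y^4 - 11*y^3 - 66*y^2 - 72*y) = y*(y - 1)*(y^4 + 4*y^3 - 11*y^2 - 66*y - 72) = y*(y - 1)*(y + 3)*(y^3 + y^2 - 14*y - 24) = y*(y - 4)*(y - 1)*(y + 3)*(y^2 + 5*y + 6) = y*(y - 4)*(y - 1)*(y + 2)*(y + 3)*(y + 3)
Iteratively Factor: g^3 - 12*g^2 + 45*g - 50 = (g - 5)*(g^2 - 7*g + 10) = (g - 5)^2*(g - 2)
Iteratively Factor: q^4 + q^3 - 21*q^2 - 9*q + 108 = (q - 3)*(q^3 + 4*q^2 - 9*q - 36) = (q - 3)*(q + 3)*(q^2 + q - 12) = (q - 3)*(q + 3)*(q + 4)*(q - 3)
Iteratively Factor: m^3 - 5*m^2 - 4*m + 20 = (m - 2)*(m^2 - 3*m - 10) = (m - 2)*(m + 2)*(m - 5)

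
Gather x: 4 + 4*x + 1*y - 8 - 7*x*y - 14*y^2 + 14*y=x*(4 - 7*y) - 14*y^2 + 15*y - 4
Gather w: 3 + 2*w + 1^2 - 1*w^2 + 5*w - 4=-w^2 + 7*w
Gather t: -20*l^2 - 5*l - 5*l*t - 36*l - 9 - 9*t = -20*l^2 - 41*l + t*(-5*l - 9) - 9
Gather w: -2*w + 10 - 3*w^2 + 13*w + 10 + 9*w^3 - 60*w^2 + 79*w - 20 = 9*w^3 - 63*w^2 + 90*w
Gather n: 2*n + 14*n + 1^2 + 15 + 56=16*n + 72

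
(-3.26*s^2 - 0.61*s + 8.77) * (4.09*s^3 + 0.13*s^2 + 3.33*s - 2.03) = -13.3334*s^5 - 2.9187*s^4 + 24.9342*s^3 + 5.7266*s^2 + 30.4424*s - 17.8031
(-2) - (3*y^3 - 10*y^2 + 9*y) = -3*y^3 + 10*y^2 - 9*y - 2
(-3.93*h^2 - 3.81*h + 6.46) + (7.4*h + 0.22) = -3.93*h^2 + 3.59*h + 6.68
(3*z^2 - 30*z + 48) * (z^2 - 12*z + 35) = 3*z^4 - 66*z^3 + 513*z^2 - 1626*z + 1680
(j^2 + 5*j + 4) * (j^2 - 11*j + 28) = j^4 - 6*j^3 - 23*j^2 + 96*j + 112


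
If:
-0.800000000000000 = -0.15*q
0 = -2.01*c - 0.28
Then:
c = -0.14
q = 5.33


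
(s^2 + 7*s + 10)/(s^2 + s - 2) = (s + 5)/(s - 1)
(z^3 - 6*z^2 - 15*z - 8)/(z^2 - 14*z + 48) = (z^2 + 2*z + 1)/(z - 6)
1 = 1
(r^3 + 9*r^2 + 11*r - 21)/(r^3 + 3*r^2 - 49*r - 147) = (r - 1)/(r - 7)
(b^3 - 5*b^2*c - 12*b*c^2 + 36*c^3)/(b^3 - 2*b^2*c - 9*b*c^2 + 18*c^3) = (b - 6*c)/(b - 3*c)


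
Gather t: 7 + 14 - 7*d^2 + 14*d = -7*d^2 + 14*d + 21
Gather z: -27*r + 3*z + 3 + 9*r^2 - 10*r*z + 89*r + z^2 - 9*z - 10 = 9*r^2 + 62*r + z^2 + z*(-10*r - 6) - 7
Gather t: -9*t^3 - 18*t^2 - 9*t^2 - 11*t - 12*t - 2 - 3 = -9*t^3 - 27*t^2 - 23*t - 5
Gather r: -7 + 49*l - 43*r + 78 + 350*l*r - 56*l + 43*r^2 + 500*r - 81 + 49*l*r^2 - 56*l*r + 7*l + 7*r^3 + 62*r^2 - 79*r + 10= 7*r^3 + r^2*(49*l + 105) + r*(294*l + 378)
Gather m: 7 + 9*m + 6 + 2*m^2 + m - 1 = 2*m^2 + 10*m + 12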